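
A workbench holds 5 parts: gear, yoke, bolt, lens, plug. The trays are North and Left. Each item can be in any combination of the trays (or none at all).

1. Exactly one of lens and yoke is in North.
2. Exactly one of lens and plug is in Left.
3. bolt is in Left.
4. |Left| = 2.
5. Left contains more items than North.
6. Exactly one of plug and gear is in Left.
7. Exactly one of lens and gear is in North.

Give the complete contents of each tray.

North = {lens}; Left = {bolt, plug}

From (3): bolt ∈ Left.
Suppose gear ∈ North: no assignment then satisfies all the clues, so gear ∉ North.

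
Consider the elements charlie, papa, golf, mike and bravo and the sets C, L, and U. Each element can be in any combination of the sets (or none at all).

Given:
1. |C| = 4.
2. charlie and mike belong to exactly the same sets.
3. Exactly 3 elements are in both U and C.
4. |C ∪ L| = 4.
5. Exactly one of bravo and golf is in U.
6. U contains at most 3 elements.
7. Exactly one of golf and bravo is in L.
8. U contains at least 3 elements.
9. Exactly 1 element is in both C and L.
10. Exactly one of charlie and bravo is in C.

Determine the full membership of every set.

C = {charlie, golf, mike, papa}; L = {golf}; U = {charlie, golf, mike}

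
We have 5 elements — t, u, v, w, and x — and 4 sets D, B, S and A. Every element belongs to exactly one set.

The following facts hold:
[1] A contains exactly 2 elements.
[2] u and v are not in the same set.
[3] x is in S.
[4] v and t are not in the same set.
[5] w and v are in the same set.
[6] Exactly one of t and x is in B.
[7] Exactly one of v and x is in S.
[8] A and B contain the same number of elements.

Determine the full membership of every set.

D = {}; B = {t, u}; S = {x}; A = {v, w}

From (3): x ∈ S.
(6) (exactly one): t ∈ B.
(7) (exactly one): v ∉ S.
(4): v ∉ B.
(5): w matches v: w ∉ B.
(5): w matches v: w ∉ S.
Suppose u ∈ D: no assignment then satisfies all the clues, so u ∉ D.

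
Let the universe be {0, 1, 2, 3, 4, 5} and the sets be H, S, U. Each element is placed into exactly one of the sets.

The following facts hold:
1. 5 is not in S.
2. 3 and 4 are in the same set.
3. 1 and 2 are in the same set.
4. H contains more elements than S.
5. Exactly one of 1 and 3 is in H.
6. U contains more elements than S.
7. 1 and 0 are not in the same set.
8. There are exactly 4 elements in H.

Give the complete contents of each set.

H = {0, 3, 4, 5}; S = {}; U = {1, 2}

From (1): 5 ∉ S.
Suppose 0 ∉ H: no assignment then satisfies all the clues, so 0 ∈ H.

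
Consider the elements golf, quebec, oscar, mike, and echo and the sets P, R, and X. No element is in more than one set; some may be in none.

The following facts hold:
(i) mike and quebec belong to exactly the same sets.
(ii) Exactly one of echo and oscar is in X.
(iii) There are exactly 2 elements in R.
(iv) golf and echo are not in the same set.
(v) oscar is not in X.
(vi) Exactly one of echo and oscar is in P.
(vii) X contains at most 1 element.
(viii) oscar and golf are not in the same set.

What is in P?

P = {oscar}

From (v): oscar ∉ X.
(ii) (exactly one): echo ∈ X.
(iv): golf ∉ X.
(vi) (exactly one): oscar ∈ P.
(vii): X already has 1, so the rest are out.
(viii): golf ∉ P.
Suppose quebec ∈ P: no assignment then satisfies all the clues, so quebec ∉ P.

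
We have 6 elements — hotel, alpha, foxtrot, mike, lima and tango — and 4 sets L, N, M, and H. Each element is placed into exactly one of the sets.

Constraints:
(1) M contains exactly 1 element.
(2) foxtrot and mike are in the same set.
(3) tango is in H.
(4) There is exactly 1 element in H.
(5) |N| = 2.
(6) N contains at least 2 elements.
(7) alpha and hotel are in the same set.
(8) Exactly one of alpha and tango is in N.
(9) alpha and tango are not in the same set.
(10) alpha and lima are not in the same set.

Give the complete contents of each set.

From (3): tango ∈ H.
(4): H already has 1, so the rest are out.
(8) (exactly one): alpha ∈ N.
(10): lima ∉ N.
(7): hotel matches alpha: hotel ∉ L.
(7): hotel matches alpha: hotel ∈ N.
(5): N already has 2, so the rest are out.
Suppose foxtrot ∉ L: no assignment then satisfies all the clues, so foxtrot ∈ L.

L = {foxtrot, mike}; N = {alpha, hotel}; M = {lima}; H = {tango}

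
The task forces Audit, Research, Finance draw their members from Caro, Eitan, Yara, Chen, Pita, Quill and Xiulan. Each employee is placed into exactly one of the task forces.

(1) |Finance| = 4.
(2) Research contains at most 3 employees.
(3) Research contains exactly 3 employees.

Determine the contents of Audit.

Audit = {}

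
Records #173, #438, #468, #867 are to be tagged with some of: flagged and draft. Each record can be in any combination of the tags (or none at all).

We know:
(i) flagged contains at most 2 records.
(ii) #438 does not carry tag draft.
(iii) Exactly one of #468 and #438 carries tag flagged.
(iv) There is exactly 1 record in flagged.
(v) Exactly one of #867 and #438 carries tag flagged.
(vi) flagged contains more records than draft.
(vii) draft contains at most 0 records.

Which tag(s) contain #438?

#438: flagged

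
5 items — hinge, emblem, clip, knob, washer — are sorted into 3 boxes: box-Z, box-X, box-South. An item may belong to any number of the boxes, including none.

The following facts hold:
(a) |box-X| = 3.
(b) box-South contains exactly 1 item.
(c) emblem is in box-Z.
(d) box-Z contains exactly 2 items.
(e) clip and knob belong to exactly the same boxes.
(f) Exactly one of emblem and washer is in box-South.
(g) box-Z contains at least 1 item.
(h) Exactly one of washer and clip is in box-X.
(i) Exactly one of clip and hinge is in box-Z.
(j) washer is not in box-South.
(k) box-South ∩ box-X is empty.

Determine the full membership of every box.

box-Z = {emblem, hinge}; box-X = {clip, hinge, knob}; box-South = {emblem}

From (c): emblem ∈ box-Z.
From (j): washer ∉ box-South.
(f) (exactly one): emblem ∈ box-South.
(k) (disjoint): emblem ∉ box-X.
(b): box-South already has 1, so the rest are out.
Suppose hinge ∉ box-Z: no assignment then satisfies all the clues, so hinge ∈ box-Z.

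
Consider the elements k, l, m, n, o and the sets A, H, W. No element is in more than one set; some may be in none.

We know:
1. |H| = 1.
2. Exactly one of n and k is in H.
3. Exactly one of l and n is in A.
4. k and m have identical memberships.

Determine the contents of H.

H = {n}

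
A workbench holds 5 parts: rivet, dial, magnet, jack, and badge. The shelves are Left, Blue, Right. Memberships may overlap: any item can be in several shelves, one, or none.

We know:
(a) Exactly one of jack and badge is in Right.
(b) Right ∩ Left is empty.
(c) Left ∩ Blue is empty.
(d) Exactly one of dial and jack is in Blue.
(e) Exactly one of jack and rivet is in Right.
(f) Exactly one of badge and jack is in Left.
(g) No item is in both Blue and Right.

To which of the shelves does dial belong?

dial: Blue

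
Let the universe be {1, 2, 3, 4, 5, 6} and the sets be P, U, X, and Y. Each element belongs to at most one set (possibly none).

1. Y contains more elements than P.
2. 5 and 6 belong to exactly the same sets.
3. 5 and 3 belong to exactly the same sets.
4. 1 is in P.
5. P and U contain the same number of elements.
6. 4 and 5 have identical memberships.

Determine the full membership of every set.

P = {1}; U = {2}; X = {}; Y = {3, 4, 5, 6}

From (4): 1 ∈ P.
Suppose 2 ∈ P: no assignment then satisfies all the clues, so 2 ∉ P.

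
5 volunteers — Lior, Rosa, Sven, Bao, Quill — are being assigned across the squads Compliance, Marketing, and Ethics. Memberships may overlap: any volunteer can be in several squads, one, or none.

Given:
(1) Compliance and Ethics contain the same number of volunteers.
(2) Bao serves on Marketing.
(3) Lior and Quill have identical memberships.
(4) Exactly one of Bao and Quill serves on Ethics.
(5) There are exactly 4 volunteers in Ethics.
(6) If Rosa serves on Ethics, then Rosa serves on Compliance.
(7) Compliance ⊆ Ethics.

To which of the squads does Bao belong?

Bao: Marketing

From (2): Bao ∈ Marketing.
Suppose Bao ∈ Compliance: no assignment then satisfies all the clues, so Bao ∉ Compliance.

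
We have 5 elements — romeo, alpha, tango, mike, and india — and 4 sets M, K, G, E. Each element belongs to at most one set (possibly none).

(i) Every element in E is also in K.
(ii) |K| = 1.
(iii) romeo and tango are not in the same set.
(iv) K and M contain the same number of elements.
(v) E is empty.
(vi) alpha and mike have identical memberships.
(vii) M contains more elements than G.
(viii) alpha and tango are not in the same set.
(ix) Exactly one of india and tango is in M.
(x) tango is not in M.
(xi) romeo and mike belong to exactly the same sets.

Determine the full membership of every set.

M = {india}; K = {tango}; G = {}; E = {}

From (x): tango ∉ M.
(v): E already has 0, so the rest are out.
(ix) (exactly one): india ∈ M.
Suppose romeo ∈ M: no assignment then satisfies all the clues, so romeo ∉ M.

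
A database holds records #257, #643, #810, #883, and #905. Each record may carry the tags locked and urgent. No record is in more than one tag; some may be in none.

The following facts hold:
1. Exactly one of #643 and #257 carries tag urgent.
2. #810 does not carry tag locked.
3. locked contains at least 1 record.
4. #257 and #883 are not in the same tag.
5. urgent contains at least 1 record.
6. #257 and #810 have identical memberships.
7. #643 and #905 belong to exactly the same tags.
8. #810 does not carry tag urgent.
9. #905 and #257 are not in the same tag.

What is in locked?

From (2): #810 ∉ locked.
From (8): #810 ∉ urgent.
(6): #257 matches #810: #257 ∉ locked.
(6): #257 matches #810: #257 ∉ urgent.
(1) (exactly one): #643 ∈ urgent.
(7): #905 matches #643: #905 ∉ locked.
(7): #905 matches #643: #905 ∈ urgent.
(3): only 1 candidates remain for locked, so all are in.

locked = {#883}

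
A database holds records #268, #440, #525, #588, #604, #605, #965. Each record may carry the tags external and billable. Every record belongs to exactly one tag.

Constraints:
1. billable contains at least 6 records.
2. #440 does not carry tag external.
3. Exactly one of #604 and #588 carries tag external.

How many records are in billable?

6

From (2): #440 ∉ external.
Only one tag left: #440 ∈ billable.
Suppose #268 ∈ external: no assignment then satisfies all the clues, so #268 ∉ external.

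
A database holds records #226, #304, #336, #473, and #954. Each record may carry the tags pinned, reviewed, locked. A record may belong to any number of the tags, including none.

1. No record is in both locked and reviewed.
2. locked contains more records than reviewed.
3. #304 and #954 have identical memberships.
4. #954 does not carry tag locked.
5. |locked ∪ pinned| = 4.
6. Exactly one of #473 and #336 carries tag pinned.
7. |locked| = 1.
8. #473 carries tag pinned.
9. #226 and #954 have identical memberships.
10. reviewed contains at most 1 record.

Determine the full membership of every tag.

pinned = {#226, #304, #473, #954}; reviewed = {}; locked = {#473}

From (4): #954 ∉ locked.
From (8): #473 ∈ pinned.
(3): #304 matches #954: #304 ∉ locked.
(6) (exactly one): #336 ∉ pinned.
(9): #226 matches #954: #226 ∉ locked.
Suppose #226 ∉ pinned: no assignment then satisfies all the clues, so #226 ∈ pinned.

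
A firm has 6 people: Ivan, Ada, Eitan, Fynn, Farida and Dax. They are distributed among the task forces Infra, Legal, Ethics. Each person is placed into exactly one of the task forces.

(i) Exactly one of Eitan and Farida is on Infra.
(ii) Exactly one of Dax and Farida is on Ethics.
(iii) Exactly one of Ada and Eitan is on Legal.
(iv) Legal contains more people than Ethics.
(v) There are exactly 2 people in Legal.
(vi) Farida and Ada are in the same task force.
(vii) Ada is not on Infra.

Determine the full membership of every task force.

From (vii): Ada ∉ Infra.
(vi): Farida matches Ada: Farida ∉ Infra.
(i) (exactly one): Eitan ∈ Infra.
(iii) (exactly one): Ada ∈ Legal.
(vi): Farida matches Ada: Farida ∈ Legal.
(ii) (exactly one): Dax ∈ Ethics.
(v): Legal already has 2, so the rest are out.
Suppose Ivan ∉ Infra: no assignment then satisfies all the clues, so Ivan ∈ Infra.

Infra = {Eitan, Fynn, Ivan}; Legal = {Ada, Farida}; Ethics = {Dax}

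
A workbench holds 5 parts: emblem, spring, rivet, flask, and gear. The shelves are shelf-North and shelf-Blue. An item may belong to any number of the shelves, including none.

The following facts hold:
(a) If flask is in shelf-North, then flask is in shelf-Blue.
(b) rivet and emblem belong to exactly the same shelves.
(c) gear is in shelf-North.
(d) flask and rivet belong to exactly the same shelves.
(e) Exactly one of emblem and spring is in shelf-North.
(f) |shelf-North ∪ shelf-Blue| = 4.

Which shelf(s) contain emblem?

From (c): gear ∈ shelf-North.
Suppose emblem ∉ shelf-North: no assignment then satisfies all the clues, so emblem ∈ shelf-North.

emblem: shelf-Blue, shelf-North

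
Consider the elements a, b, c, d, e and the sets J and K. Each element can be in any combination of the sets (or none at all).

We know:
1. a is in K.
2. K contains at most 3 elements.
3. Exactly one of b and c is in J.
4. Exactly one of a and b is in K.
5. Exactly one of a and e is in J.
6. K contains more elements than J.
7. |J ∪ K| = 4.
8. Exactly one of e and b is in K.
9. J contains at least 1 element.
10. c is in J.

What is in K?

K = {a, d, e}

From (1): a ∈ K.
From (10): c ∈ J.
(3) (exactly one): b ∉ J.
(4) (exactly one): b ∉ K.
(8) (exactly one): e ∈ K.
Suppose c ∈ K: no assignment then satisfies all the clues, so c ∉ K.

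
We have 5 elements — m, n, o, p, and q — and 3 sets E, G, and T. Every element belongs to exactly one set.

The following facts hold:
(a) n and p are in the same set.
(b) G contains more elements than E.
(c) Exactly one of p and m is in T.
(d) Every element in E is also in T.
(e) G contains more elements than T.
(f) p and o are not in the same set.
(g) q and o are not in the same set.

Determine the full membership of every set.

E = {}; G = {n, p, q}; T = {m, o}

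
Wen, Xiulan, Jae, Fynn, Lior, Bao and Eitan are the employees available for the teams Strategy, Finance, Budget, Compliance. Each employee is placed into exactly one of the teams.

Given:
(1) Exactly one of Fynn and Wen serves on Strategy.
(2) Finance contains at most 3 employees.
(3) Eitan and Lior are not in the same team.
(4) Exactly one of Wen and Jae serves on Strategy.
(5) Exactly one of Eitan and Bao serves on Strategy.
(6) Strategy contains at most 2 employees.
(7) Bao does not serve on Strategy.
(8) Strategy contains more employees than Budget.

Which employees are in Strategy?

Strategy = {Eitan, Wen}

From (7): Bao ∉ Strategy.
(5) (exactly one): Eitan ∈ Strategy.
(3): Lior ∉ Strategy.
Suppose Wen ∉ Strategy: no assignment then satisfies all the clues, so Wen ∈ Strategy.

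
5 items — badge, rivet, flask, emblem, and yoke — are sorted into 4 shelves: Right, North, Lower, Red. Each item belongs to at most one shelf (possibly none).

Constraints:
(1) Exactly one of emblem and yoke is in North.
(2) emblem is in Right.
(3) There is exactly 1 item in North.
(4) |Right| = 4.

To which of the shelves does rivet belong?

rivet: Right

From (2): emblem ∈ Right.
(1) (exactly one): yoke ∈ North.
(3): North already has 1, so the rest are out.
(4): only 4 candidates remain for Right, so all are in.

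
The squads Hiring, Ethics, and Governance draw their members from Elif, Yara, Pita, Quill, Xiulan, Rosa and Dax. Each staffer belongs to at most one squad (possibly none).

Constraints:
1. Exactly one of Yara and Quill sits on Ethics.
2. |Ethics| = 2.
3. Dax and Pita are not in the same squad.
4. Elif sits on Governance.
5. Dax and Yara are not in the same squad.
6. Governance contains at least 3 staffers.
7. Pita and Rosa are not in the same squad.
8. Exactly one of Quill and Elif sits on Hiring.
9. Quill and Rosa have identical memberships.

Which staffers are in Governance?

Governance = {Dax, Elif, Xiulan}

From (4): Elif ∈ Governance.
(8) (exactly one): Quill ∈ Hiring.
(9): Rosa matches Quill: Rosa ∈ Hiring.
(1) (exactly one): Yara ∈ Ethics.
(5): Dax ∉ Ethics.
(7): Pita ∉ Hiring.
Suppose Pita ∈ Governance: no assignment then satisfies all the clues, so Pita ∉ Governance.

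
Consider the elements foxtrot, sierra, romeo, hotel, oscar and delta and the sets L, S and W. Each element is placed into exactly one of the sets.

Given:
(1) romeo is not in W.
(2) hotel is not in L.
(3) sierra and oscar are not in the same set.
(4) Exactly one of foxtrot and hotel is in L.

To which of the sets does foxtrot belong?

foxtrot: L

From (1): romeo ∉ W.
From (2): hotel ∉ L.
(4) (exactly one): foxtrot ∈ L.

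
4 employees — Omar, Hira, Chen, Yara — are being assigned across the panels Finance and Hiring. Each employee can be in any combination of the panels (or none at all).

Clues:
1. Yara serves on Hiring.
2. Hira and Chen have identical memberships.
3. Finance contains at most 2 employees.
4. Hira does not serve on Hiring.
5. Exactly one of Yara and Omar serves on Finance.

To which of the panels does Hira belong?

Hira: none

From (1): Yara ∈ Hiring.
From (4): Hira ∉ Hiring.
(2): Chen matches Hira: Chen ∉ Hiring.
Suppose Hira ∈ Finance: no assignment then satisfies all the clues, so Hira ∉ Finance.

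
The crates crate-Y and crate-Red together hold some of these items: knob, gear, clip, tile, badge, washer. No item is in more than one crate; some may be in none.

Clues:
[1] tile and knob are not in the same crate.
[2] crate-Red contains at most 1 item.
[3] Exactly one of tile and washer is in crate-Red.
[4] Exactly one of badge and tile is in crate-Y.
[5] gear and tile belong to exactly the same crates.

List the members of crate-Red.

crate-Red = {washer}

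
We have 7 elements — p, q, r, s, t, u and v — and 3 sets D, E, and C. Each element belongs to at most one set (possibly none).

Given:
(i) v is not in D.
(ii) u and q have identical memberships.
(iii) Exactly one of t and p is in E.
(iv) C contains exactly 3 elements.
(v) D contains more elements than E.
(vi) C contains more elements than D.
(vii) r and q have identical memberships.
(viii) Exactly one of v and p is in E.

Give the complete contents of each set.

D = {s, t}; E = {p}; C = {q, r, u}

From (i): v ∉ D.
Suppose p ∈ D: no assignment then satisfies all the clues, so p ∉ D.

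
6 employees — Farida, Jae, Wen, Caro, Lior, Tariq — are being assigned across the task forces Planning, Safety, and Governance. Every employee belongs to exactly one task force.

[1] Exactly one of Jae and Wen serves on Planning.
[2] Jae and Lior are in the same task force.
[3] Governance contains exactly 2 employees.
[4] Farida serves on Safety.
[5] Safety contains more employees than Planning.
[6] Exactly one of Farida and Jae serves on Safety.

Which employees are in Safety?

Safety = {Caro, Farida, Tariq}

From (4): Farida ∈ Safety.
(6) (exactly one): Jae ∉ Safety.
(2): Lior matches Jae: Lior ∉ Safety.
Suppose Wen ∈ Safety: no assignment then satisfies all the clues, so Wen ∉ Safety.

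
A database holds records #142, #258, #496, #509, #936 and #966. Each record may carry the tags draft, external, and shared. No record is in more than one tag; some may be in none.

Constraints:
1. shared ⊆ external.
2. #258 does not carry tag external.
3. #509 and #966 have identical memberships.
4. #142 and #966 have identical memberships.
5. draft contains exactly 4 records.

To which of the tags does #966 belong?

From (2): #258 ∉ external.
(1) contrapositive: #258 ∉ shared.
Suppose #966 ∉ draft: no assignment then satisfies all the clues, so #966 ∈ draft.

#966: draft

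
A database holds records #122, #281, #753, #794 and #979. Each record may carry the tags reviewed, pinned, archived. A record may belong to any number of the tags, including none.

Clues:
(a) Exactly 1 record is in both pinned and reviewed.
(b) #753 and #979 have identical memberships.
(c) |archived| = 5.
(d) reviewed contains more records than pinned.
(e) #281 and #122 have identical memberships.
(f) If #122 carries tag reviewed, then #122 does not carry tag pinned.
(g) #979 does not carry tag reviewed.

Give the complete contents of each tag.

reviewed = {#122, #281, #794}; pinned = {#794}; archived = {#122, #281, #753, #794, #979}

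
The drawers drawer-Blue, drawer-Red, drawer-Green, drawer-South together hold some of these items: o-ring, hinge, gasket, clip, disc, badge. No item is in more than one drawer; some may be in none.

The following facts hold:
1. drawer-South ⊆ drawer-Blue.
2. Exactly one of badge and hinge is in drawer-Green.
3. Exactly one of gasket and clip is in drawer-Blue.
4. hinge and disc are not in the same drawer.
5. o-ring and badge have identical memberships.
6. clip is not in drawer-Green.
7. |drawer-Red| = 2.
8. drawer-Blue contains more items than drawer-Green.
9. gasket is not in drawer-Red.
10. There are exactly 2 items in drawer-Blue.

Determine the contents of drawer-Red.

drawer-Red = {badge, o-ring}

From (6): clip ∉ drawer-Green.
From (9): gasket ∉ drawer-Red.
Suppose o-ring ∉ drawer-Red: no assignment then satisfies all the clues, so o-ring ∈ drawer-Red.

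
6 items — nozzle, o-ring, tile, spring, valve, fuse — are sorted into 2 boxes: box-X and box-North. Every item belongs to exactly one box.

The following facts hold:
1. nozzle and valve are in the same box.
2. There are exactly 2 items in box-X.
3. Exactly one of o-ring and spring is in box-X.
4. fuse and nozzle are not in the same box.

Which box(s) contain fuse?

fuse: box-X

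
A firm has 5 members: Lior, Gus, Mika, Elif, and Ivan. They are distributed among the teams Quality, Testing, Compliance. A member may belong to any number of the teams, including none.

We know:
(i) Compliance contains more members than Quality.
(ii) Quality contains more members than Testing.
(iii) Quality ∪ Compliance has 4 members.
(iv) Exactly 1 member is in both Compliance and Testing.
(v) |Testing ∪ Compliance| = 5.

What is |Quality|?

3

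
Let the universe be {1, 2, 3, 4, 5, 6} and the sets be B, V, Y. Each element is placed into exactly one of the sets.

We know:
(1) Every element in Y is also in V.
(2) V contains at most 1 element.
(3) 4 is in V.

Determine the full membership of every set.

From (3): 4 ∈ V.
(2): V already has 1, so the rest are out.
(1) contrapositive: 1 ∉ Y.
(1) contrapositive: 2 ∉ Y.
(1) contrapositive: 3 ∉ Y.
(1) contrapositive: 5 ∉ Y.
(1) contrapositive: 6 ∉ Y.
Only one set left: 1 ∈ B.
Only one set left: 2 ∈ B.
Only one set left: 3 ∈ B.
Only one set left: 5 ∈ B.
Only one set left: 6 ∈ B.

B = {1, 2, 3, 5, 6}; V = {4}; Y = {}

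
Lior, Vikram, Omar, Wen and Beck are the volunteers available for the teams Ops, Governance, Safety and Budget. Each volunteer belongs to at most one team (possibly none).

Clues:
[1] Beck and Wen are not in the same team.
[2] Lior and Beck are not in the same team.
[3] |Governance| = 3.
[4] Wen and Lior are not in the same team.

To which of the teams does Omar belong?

Omar: Governance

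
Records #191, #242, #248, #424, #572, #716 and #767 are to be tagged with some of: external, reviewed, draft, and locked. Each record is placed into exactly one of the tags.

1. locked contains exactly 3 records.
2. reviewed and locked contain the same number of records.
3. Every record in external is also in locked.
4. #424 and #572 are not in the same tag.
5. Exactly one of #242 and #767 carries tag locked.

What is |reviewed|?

3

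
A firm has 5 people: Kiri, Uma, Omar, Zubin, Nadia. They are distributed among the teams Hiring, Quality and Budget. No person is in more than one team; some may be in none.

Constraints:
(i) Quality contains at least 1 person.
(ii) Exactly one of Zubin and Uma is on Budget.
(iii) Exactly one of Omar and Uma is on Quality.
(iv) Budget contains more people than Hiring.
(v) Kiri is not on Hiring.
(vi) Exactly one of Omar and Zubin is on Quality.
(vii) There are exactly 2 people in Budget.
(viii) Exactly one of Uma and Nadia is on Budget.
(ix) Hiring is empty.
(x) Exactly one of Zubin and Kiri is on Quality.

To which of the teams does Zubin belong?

From (v): Kiri ∉ Hiring.
(ix): Hiring already has 0, so the rest are out.
Suppose Zubin ∈ Quality: no assignment then satisfies all the clues, so Zubin ∉ Quality.

Zubin: Budget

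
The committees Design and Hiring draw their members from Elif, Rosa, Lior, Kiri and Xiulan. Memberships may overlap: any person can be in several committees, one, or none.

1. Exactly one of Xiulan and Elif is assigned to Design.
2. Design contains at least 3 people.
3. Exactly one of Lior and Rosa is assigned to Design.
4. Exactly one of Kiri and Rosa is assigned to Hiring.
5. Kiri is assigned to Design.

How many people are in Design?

3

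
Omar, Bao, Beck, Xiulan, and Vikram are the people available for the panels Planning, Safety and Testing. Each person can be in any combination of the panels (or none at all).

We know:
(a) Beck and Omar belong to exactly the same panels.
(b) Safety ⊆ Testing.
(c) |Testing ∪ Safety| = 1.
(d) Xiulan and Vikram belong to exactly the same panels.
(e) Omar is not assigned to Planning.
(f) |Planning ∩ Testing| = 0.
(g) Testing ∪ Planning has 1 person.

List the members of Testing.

Testing = {Bao}

From (e): Omar ∉ Planning.
(a): Beck matches Omar: Beck ∉ Planning.
Suppose Omar ∈ Testing: no assignment then satisfies all the clues, so Omar ∉ Testing.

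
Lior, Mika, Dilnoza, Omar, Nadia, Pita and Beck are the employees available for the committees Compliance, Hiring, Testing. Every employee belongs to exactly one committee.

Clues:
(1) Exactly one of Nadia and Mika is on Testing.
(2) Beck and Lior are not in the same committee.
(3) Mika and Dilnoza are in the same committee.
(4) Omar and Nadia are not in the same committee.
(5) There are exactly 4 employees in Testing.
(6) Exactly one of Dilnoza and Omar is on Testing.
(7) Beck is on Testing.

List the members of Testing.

Testing = {Beck, Dilnoza, Mika, Pita}

From (7): Beck ∈ Testing.
(2): Lior ∉ Testing.
Suppose Mika ∉ Testing: no assignment then satisfies all the clues, so Mika ∈ Testing.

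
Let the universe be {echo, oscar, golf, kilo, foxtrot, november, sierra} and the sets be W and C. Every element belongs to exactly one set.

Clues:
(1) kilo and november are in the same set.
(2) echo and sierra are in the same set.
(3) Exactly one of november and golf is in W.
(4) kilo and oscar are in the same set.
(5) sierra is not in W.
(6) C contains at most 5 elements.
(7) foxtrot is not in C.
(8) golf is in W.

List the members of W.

W = {foxtrot, golf}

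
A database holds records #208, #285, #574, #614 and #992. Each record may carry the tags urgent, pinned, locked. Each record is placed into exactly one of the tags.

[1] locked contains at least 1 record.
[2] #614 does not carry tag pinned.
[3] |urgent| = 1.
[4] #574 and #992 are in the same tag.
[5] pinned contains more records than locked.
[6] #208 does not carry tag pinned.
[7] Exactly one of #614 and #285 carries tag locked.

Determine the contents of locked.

locked = {#614}

From (2): #614 ∉ pinned.
From (6): #208 ∉ pinned.
Suppose #208 ∈ locked: no assignment then satisfies all the clues, so #208 ∉ locked.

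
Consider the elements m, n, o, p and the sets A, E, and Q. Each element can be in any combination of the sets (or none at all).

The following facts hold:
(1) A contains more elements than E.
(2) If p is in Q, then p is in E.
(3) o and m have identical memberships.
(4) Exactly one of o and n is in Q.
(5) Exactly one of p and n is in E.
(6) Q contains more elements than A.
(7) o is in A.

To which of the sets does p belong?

p: E, Q

From (7): o ∈ A.
(3): m matches o: m ∈ A.
Suppose p ∈ A: no assignment then satisfies all the clues, so p ∉ A.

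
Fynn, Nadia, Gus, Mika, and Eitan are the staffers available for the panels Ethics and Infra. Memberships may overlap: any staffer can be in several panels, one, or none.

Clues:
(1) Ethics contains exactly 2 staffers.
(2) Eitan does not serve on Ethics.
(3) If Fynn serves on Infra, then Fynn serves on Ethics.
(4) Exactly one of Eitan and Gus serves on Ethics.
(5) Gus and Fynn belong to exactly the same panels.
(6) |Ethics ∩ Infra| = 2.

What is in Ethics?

From (2): Eitan ∉ Ethics.
(4) (exactly one): Gus ∈ Ethics.
(5): Fynn matches Gus: Fynn ∈ Ethics.
(1): Ethics already has 2, so the rest are out.

Ethics = {Fynn, Gus}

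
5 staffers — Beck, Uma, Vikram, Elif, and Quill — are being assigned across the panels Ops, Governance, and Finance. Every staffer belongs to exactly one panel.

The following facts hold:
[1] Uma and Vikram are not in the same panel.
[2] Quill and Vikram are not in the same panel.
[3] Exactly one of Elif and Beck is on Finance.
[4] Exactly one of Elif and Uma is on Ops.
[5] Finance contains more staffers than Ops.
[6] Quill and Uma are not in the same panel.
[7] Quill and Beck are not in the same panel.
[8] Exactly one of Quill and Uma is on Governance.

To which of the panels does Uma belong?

Uma: Ops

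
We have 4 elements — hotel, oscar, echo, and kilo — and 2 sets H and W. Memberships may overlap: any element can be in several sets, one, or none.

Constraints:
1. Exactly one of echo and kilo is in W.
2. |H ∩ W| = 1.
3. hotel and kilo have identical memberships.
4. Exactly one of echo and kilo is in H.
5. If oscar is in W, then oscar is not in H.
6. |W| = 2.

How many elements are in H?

1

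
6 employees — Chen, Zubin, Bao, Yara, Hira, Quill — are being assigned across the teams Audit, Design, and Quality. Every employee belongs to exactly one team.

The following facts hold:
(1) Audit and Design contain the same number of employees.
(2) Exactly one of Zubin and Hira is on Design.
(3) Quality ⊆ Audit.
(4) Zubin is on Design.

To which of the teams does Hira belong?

From (4): Zubin ∈ Design.
(2) (exactly one): Hira ∉ Design.
Suppose Hira ∉ Audit: no assignment then satisfies all the clues, so Hira ∈ Audit.

Hira: Audit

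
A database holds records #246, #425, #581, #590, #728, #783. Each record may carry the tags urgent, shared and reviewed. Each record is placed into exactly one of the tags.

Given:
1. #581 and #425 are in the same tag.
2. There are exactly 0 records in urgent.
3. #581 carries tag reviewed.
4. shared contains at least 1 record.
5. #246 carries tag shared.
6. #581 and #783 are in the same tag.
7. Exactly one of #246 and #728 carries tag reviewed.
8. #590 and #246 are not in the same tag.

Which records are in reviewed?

From (3): #581 ∈ reviewed.
From (5): #246 ∈ shared.
(1): #425 matches #581: #425 ∉ urgent.
(1): #425 matches #581: #425 ∉ shared.
(1): #425 matches #581: #425 ∈ reviewed.
(2): urgent already has 0, so the rest are out.
(6): #783 matches #581: #783 ∉ shared.
(6): #783 matches #581: #783 ∈ reviewed.
(7) (exactly one): #728 ∈ reviewed.
(8): #590 ∉ shared.
Only one tag left: #590 ∈ reviewed.

reviewed = {#425, #581, #590, #728, #783}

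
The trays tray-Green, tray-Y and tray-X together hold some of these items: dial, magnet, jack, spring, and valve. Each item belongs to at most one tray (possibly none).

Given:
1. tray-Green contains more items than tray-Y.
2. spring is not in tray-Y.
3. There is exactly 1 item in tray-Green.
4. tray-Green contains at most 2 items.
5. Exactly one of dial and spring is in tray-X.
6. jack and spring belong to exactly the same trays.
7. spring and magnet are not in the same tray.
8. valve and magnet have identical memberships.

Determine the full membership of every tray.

tray-Green = {dial}; tray-Y = {}; tray-X = {jack, spring}

From (2): spring ∉ tray-Y.
(6): jack matches spring: jack ∉ tray-Y.
Suppose dial ∉ tray-Green: no assignment then satisfies all the clues, so dial ∈ tray-Green.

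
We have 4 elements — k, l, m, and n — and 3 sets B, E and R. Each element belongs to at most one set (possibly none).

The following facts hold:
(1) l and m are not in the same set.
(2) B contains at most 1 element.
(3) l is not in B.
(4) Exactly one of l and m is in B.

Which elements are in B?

B = {m}

From (3): l ∉ B.
(4) (exactly one): m ∈ B.
(2): B already has 1, so the rest are out.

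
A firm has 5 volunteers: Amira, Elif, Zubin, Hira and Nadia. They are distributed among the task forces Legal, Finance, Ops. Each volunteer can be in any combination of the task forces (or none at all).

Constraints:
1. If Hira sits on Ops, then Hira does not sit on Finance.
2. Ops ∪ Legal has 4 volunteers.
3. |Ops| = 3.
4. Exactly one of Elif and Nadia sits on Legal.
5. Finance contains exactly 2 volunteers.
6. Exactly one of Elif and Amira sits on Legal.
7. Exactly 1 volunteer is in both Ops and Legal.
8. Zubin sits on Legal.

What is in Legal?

From (8): Zubin ∈ Legal.
Suppose Amira ∈ Legal: no assignment then satisfies all the clues, so Amira ∉ Legal.

Legal = {Elif, Zubin}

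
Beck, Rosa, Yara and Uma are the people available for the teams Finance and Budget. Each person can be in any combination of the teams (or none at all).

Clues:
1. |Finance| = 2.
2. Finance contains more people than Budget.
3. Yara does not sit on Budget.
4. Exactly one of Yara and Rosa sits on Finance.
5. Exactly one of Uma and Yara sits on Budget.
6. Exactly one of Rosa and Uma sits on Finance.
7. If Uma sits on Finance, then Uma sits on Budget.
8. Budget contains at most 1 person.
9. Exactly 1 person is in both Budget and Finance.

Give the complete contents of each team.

Finance = {Uma, Yara}; Budget = {Uma}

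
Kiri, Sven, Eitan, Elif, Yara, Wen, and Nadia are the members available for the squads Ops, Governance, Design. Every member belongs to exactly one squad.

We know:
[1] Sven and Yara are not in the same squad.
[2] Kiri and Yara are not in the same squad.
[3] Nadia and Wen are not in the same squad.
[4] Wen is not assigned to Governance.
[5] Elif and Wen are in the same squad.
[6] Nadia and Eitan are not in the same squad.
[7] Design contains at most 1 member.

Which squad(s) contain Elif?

Elif: Ops

From (4): Wen ∉ Governance.
(5): Elif matches Wen: Elif ∉ Governance.
Suppose Elif ∉ Ops: no assignment then satisfies all the clues, so Elif ∈ Ops.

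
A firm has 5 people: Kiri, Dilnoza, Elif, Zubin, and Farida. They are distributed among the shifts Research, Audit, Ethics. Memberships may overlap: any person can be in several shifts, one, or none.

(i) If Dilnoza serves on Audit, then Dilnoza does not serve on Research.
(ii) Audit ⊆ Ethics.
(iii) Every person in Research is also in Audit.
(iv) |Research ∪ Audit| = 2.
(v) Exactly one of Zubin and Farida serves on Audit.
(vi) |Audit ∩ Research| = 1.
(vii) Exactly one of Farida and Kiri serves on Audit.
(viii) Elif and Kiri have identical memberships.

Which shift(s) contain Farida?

Farida: Audit, Ethics, Research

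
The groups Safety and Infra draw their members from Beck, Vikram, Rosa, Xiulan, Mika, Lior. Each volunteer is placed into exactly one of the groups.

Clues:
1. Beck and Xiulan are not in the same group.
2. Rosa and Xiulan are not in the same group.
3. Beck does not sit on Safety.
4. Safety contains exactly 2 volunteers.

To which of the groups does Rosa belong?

Rosa: Infra

From (3): Beck ∉ Safety.
Only one group left: Beck ∈ Infra.
(1): Xiulan ∉ Infra.
Only one group left: Xiulan ∈ Safety.
(2): Rosa ∉ Safety.
Only one group left: Rosa ∈ Infra.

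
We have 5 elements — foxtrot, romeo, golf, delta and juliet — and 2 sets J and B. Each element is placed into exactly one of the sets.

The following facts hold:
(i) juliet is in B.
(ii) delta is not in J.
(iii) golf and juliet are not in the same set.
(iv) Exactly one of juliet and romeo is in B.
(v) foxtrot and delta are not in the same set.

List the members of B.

From (i): juliet ∈ B.
From (ii): delta ∉ J.
(iii): golf ∉ B.
(iv) (exactly one): romeo ∉ B.
Only one set left: romeo ∈ J.
Only one set left: golf ∈ J.
Only one set left: delta ∈ B.
(v): foxtrot ∉ B.
Only one set left: foxtrot ∈ J.

B = {delta, juliet}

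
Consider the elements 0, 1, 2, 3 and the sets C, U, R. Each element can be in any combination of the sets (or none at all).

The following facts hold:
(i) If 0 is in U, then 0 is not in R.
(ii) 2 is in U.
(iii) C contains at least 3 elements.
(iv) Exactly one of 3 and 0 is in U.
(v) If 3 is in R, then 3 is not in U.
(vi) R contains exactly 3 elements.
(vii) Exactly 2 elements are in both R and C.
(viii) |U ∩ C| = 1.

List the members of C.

C = {0, 1, 3}

From (ii): 2 ∈ U.
Suppose 0 ∉ C: no assignment then satisfies all the clues, so 0 ∈ C.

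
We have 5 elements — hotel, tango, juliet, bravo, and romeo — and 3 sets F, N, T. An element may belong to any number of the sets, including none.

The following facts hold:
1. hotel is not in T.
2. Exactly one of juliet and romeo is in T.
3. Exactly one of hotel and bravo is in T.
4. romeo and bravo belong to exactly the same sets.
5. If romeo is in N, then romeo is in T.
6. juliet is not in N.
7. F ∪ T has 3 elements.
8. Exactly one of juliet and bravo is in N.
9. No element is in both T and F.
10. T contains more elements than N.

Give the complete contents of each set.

F = {}; N = {bravo, romeo}; T = {bravo, romeo, tango}

From (1): hotel ∉ T.
From (6): juliet ∉ N.
(3) (exactly one): bravo ∈ T.
(4): romeo matches bravo: romeo ∈ T.
(8) (exactly one): bravo ∈ N.
(9) (disjoint): bravo ∉ F.
(9) (disjoint): romeo ∉ F.
(2) (exactly one): juliet ∉ T.
(4): romeo matches bravo: romeo ∈ N.
Suppose hotel ∈ F: no assignment then satisfies all the clues, so hotel ∉ F.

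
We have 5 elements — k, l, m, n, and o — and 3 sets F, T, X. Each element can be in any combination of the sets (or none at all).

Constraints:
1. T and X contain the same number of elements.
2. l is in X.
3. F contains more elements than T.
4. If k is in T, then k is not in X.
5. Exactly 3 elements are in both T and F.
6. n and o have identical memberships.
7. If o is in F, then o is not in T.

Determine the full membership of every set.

F = {k, l, m, n, o}; T = {k, l, m}; X = {l, n, o}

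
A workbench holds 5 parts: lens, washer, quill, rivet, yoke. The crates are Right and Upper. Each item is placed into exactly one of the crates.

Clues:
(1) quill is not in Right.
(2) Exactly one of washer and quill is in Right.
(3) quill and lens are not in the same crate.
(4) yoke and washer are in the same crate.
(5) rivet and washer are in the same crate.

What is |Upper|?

1

From (1): quill ∉ Right.
(2) (exactly one): washer ∈ Right.
(4): yoke matches washer: yoke ∈ Right.
(5): rivet matches washer: rivet ∈ Right.
Only one crate left: quill ∈ Upper.
(3): lens ∉ Upper.
Only one crate left: lens ∈ Right.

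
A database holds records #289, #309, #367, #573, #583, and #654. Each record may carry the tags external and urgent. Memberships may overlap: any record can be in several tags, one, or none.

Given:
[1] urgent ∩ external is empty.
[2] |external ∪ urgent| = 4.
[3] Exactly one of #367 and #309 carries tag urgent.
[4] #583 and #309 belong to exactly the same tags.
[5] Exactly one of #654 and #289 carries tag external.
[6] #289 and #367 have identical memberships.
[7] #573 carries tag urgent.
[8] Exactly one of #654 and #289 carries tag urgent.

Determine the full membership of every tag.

From (7): #573 ∈ urgent.
(1) (disjoint): #573 ∉ external.
Suppose #289 ∈ external: no assignment then satisfies all the clues, so #289 ∉ external.

external = {#654}; urgent = {#289, #367, #573}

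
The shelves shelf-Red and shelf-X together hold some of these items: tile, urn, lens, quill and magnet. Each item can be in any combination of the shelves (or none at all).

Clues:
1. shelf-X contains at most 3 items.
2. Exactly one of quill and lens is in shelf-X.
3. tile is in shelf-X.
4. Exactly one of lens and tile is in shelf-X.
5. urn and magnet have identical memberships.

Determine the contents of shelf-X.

From (3): tile ∈ shelf-X.
(4) (exactly one): lens ∉ shelf-X.
(2) (exactly one): quill ∈ shelf-X.
Suppose urn ∈ shelf-X: no assignment then satisfies all the clues, so urn ∉ shelf-X.

shelf-X = {quill, tile}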